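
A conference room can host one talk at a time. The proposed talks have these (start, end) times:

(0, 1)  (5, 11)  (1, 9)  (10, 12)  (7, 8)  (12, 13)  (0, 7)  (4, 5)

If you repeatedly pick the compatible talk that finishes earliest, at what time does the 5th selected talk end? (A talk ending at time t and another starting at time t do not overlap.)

13

Sorted by end: (0,1)  (4,5)  (0,7)  (7,8)  (1,9)  (5,11)  (10,12)  (12,13)
take (0,1); take (4,5); skip (0,7); take (7,8); skip (1,9); skip (5,11); take (10,12); take (12,13).
Selected: (0,1) (4,5) (7,8) (10,12) (12,13)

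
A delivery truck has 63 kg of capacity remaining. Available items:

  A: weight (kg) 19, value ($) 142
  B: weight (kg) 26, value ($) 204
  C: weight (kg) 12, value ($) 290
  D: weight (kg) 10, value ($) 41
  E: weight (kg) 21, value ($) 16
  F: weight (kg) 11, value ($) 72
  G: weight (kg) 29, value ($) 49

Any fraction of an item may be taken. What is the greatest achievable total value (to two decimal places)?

675.27

Order: C (290/12=24.17) > B (204/26=7.85) > A (142/19=7.47) > F (72/11=6.55) > D (41/10=4.10) > G (49/29=1.69) > E (16/21=0.76)
Fill: take C (12 @ 290) → take B (26 @ 204) → take A (19 @ 142) → take 6/11 of F → 39.27; 63/63 used.
Total value = 675.27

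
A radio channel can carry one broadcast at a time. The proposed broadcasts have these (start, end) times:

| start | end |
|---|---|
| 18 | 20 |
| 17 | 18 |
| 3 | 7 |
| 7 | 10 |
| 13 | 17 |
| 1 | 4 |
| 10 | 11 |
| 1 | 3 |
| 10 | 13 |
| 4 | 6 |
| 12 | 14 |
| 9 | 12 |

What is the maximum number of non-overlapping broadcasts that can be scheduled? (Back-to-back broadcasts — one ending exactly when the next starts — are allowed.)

7

Order by finish time; keep every interval that doesn't clash with the previous kept one.
Sorted by end: (1,3)  (1,4)  (4,6)  (3,7)  (7,10)  (10,11)  (9,12)  (10,13)  (12,14)  (13,17)  (17,18)  (18,20)
take (1,3); take (4,6); take (7,10); take (10,11); skip (9,12); skip (10,13); take (12,14); take (17,18); take (18,20).
Selected 7 broadcasts.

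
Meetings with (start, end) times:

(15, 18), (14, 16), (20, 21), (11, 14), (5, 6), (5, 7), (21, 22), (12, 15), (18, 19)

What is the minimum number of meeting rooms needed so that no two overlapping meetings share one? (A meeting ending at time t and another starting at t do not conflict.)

Events (time:±→running): 5:+→1 5:+→2 … peak 2.

2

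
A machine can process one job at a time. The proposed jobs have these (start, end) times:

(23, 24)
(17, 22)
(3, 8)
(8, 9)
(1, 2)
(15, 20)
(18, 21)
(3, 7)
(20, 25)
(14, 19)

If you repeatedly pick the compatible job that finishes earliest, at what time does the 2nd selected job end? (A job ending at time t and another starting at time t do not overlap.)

Order by finish time; keep every interval that doesn't clash with the previous kept one.
Sorted by end: (1,2)  (3,7)  (3,8)  (8,9)  (14,19)  (15,20)  (18,21)  (17,22)  (23,24)  (20,25)
take (1,2); take (3,7); skip (3,8); take (8,9); take (14,19); skip (17,22); take (23,24).
Selected: (1,2) (3,7) (8,9) (14,19) (23,24)

7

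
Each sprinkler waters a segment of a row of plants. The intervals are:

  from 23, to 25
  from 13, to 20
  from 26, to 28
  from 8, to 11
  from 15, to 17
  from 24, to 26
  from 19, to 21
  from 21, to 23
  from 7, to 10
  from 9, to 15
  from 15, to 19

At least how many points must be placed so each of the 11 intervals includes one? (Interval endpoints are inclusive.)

5

Process intervals by earliest right end; each time one isn't hit yet, stab at its right endpoint.
By right end: [7,10]  [8,11]  [9,15]  [15,17]  [15,19]  [13,20]  [19,21]  [21,23]  [23,25]  [24,26]  [26,28]
[7,10] uncovered → point at 10; [15,17] uncovered → point at 17; [19,21] uncovered → point at 21; [23,25] uncovered → point at 25; [26,28] uncovered → point at 28.
Points: 10, 17, 21, 25, 28 (5 total).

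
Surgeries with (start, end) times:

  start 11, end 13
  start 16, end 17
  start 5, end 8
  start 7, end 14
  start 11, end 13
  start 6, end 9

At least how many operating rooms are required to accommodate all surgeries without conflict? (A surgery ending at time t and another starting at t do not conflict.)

The answer is the maximum number of intervals overlapping at any instant.
starts: [5, 6, 7, 11, 11, 16]
ends:   [8, 9, 13, 13, 14, 17]
s5→1 s6→2 s7→3  — peak 3.

3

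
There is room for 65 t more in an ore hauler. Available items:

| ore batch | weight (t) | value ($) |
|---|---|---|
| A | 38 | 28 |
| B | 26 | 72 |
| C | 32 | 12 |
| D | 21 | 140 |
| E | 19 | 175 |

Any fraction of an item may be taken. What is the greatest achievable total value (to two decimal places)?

Ratios (sorted): E 9.21, D 6.67, B 2.77, A 0.74, C 0.38
take E (19 @ 175); take D (21 @ 140); take 25/26 of B → 69.23. Capacity used 65/65.
Total value = 384.23

384.23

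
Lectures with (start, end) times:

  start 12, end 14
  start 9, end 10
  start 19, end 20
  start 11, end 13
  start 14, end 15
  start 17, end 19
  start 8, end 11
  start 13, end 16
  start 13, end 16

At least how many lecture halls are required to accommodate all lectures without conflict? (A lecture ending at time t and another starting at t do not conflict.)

3

Events (time:±→running): 8:+→1 9:+→2 10:-→1 11:-→0 11:+→1 12:+→2 13:-→1 13:+→2 13:+→3 … peak 3.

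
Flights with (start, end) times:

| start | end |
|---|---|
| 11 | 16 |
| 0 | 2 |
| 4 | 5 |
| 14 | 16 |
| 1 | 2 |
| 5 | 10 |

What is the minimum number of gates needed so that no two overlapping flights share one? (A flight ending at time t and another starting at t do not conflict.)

Count concurrent intervals with a sweep; the peak is the room count.
Events (time:±→running): 0:+→1 1:+→2 … peak 2.

2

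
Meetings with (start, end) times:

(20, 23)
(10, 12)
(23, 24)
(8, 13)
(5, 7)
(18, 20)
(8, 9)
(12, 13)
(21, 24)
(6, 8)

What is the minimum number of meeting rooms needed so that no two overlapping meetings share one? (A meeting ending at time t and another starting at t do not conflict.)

Count concurrent intervals with a sweep; the peak is the room count.
starts: [5, 6, 8, 8, 10, 12, 18, 20, 21, 23]
ends:   [7, 8, 9, 12, 13, 13, 20, 23, 24, 24]
s5→1 s6→2  — peak 2.

2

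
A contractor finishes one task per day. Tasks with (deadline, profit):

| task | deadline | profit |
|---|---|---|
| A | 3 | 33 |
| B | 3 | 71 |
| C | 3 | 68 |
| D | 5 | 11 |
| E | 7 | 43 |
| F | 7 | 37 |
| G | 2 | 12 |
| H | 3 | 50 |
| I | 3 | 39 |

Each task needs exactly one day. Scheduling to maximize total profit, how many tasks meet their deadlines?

Profit order: B=71 C=68 H=50 E=43 I=39 F=37 A=33 G=12 D=11
Assign: B→slot 3, C→slot 2, H→slot 1, E→slot 7, I skipped, F→slot 6, A skipped, G skipped, D→slot 5.
Slots: [1:H] [2:C] [3:B] [5:D] [6:F] [7:E]
6 of 9 scheduled.

6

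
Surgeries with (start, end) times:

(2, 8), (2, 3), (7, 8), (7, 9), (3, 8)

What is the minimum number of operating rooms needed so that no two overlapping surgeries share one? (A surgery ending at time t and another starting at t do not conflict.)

The answer is the maximum number of intervals overlapping at any instant.
starts: [2, 2, 3, 7, 7]
ends:   [3, 8, 8, 8, 9]
s2→1 s2→2 e3→1 s3→2 s7→3 s7→4  — peak 4.

4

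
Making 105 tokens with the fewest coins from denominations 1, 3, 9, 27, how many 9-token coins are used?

2

Greedy: take as many of the largest coin as possible, then repeat with the remainder.
105 = 3×27 + 2×9 + 2×3
Count of 9: 2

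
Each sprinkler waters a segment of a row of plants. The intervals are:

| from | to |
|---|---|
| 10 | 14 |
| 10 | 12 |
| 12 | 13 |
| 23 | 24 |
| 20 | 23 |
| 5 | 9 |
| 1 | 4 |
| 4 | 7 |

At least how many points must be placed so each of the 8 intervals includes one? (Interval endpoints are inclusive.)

4

By right end: [1,4]  [4,7]  [5,9]  [10,12]  [12,13]  [10,14]  [20,23]  [23,24]
[1,4] uncovered → point at 4; [5,9] uncovered → point at 9; [10,12] uncovered → point at 12; [20,23] uncovered → point at 23.
Points: 4, 9, 12, 23 (4 total).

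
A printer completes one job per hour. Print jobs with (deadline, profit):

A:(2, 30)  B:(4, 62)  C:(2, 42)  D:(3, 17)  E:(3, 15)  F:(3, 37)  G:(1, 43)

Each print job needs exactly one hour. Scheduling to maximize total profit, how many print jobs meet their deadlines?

4

Profit order: B=62 G=43 C=42 F=37 A=30 D=17 E=15
Assign: B→slot 4, G→slot 1, C→slot 2, F→slot 3, A skipped, D skipped, E skipped.
Slots: [1:G] [2:C] [3:F] [4:B]
4 of 7 scheduled.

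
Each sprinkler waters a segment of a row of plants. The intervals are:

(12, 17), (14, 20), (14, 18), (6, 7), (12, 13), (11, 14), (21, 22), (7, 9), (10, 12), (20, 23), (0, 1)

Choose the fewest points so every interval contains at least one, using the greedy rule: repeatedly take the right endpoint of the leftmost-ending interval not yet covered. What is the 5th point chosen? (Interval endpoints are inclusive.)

22

Sorted: [0,1] [6,7] [7,9] [10,12] [12,13] [11,14] [12,17] [14,18] [14,20] [21,22] [20,23]
{[0,1]} hit by 1; {[6,7],[7,9]} hit by 7; {[10,12],[12,13],[11,14],[12,17]} hit by 12; {[14,18],[14,20]} hit by 18; {[21,22],[20,23]} hit by 22.
Points: 1, 7, 12, 18, 22 (5 total).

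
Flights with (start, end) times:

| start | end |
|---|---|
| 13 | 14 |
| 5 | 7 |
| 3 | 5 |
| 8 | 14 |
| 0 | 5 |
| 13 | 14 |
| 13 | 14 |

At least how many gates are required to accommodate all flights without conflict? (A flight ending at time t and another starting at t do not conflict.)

4

Events (time:±→running): 0:+→1 3:+→2 5:-→1 5:-→0 5:+→1 7:-→0 8:+→1 13:+→2 13:+→3 13:+→4 … peak 4.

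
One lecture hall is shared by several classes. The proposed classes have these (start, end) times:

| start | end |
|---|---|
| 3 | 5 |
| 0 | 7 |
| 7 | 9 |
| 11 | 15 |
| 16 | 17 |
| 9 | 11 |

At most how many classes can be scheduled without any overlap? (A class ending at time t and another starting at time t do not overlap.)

5

Sort by end time and greedily take each interval whose start is ≥ the last chosen end.
By end time: (3,5), (0,7), (7,9), (9,11), (11,15), (16,17).
Pick (3,5); next start ≥ 5 → (7,9); next start ≥ 9 → (9,11); next start ≥ 11 → (11,15); next start ≥ 15 → (16,17).
Selected 5 classes.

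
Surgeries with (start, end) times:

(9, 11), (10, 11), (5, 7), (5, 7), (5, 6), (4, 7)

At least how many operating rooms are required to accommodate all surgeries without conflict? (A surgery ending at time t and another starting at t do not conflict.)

Count concurrent intervals with a sweep; the peak is the room count.
Events (time:±→running): 4:+→1 5:+→2 5:+→3 5:+→4 … peak 4.

4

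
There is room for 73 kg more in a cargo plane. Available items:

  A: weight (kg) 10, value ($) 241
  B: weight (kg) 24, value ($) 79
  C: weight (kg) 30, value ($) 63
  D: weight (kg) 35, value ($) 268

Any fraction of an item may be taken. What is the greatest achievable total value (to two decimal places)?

Order: A (241/10=24.10) > D (268/35=7.66) > B (79/24=3.29) > C (63/30=2.10)
Fill: take A (10 @ 241) → take D (35 @ 268) → take B (24 @ 79) → take 4/30 of C → 8.40; 73/73 used.
Total value = 596.40

596.40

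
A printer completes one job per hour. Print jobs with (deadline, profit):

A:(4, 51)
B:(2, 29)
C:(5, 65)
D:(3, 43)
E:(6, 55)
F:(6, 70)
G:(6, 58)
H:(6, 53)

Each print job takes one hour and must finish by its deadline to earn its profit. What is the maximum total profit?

Take jobs in profit order; each goes to the latest open slot no later than its deadline.
Profit order: F=70 C=65 G=58 E=55 H=53 A=51 D=43 B=29
Assign: F→slot 6, C→slot 5, G→slot 4, E→slot 3, H→slot 2, A→slot 1, D skipped, B skipped.
Slots: [1:A] [2:H] [3:E] [4:G] [5:C] [6:F]
Profit = 51 + 53 + 55 + 58 + 65 + 70 = 352

352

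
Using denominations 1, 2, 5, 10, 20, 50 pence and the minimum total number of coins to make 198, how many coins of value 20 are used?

198 − 3×50→48 − 2×20→8 − 1×5→3 − 1×2→1 − 1×1→0
Count of 20: 2

2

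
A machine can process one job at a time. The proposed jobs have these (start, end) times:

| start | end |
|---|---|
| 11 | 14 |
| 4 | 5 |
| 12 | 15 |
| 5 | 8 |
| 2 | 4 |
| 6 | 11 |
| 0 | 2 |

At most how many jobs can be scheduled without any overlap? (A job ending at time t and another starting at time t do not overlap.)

5

Sorted by end: (0,2)  (2,4)  (4,5)  (5,8)  (6,11)  (11,14)  (12,15)
take (0,2); take (2,4); take (4,5); take (5,8); skip (6,11); take (11,14).
Selected 5 jobs.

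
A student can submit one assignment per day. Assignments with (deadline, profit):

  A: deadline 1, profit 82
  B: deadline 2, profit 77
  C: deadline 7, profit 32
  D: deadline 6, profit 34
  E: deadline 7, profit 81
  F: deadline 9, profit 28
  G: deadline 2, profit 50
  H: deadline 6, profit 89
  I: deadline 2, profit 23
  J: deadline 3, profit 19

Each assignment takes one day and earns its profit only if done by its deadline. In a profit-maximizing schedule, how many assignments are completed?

Take jobs in profit order; each goes to the latest open slot no later than its deadline.
By profit: H(d6,89), A(d1,82), E(d7,81), B(d2,77), G(d2,50), D(d6,34), C(d7,32), F(d9,28), I(d2,23), J(d3,19)
H→slot 6; A→slot 1; E→slot 7; B→slot 2; G skipped; D→slot 5; C→slot 4; F→slot 9; I skipped; J→slot 3.
8 of 10 scheduled.

8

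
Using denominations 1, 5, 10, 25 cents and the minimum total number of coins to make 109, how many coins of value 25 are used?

109 − 4×25→9 − 1×5→4 − 4×1→0
Count of 25: 4

4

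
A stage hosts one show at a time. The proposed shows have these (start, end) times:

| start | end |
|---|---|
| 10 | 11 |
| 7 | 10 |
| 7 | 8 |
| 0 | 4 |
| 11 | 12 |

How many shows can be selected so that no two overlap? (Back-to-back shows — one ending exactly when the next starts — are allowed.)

Sort by end time and greedily take each interval whose start is ≥ the last chosen end.
Sorted by end: (0,4)  (7,8)  (7,10)  (10,11)  (11,12)
take (0,4); take (7,8); take (10,11); take (11,12).
Selected 4 shows.

4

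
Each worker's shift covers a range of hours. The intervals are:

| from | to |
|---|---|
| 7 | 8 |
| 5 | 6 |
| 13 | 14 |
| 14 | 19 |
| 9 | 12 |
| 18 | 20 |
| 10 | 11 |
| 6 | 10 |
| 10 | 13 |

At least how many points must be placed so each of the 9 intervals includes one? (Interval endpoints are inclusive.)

5

Sort by right endpoint; whenever an interval is uncovered, place a point at its right end.
By right end: [5,6]  [7,8]  [6,10]  [10,11]  [9,12]  [10,13]  [13,14]  [14,19]  [18,20]
[5,6] uncovered → point at 6; [7,8] uncovered → point at 8; [10,11] uncovered → point at 11; [13,14] uncovered → point at 14; [18,20] uncovered → point at 20.
Points: 6, 8, 11, 14, 20 (5 total).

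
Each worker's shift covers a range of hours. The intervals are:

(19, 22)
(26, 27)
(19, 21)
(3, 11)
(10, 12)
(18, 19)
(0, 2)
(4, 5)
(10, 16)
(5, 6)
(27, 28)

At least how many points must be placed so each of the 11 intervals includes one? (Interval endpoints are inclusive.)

5

By right end: [0,2]  [4,5]  [5,6]  [3,11]  [10,12]  [10,16]  [18,19]  [19,21]  [19,22]  [26,27]  [27,28]
[0,2] uncovered → point at 2; [4,5] uncovered → point at 5; [10,12] uncovered → point at 12; [18,19] uncovered → point at 19; [26,27] uncovered → point at 27.
Points: 2, 5, 12, 19, 27 (5 total).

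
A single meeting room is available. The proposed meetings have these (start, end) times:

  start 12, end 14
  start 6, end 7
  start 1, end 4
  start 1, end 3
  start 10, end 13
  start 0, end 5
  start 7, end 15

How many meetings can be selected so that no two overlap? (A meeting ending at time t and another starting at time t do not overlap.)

3

Sort by end time and greedily take each interval whose start is ≥ the last chosen end.
Sorted by end: (1,3)  (1,4)  (0,5)  (6,7)  (10,13)  (12,14)  (7,15)
take (1,3); take (6,7); take (10,13); skip (12,14).
Selected 3 meetings.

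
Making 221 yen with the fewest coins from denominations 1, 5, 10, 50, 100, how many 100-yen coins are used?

2

221 = 2×100 + 2×10 + 1×1
Count of 100: 2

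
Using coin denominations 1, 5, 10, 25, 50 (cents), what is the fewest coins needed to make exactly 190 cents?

190 = 3×50 + 1×25 + 1×10 + 1×5
Total coins = 3 + 1 + 1 + 1 = 6

6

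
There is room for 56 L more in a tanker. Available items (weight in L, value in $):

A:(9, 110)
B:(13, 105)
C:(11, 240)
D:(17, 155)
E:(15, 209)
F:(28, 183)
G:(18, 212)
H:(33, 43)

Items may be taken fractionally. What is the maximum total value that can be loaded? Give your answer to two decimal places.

798.35

Order: C (240/11=21.82) > E (209/15=13.93) > A (110/9=12.22) > G (212/18=11.78) > D (155/17=9.12) > B (105/13=8.08) > F (183/28=6.54) > H (43/33=1.30)
Fill: take C (11 @ 240) → take E (15 @ 209) → take A (9 @ 110) → take G (18 @ 212) → take 3/17 of D → 27.35; 56/56 used.
Total value = 798.35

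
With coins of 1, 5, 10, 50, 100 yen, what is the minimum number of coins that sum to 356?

Greedy: take as many of the largest coin as possible, then repeat with the remainder.
356 − 3×100→56 − 1×50→6 − 1×5→1 − 1×1→0
Total coins = 3 + 1 + 1 + 1 = 6

6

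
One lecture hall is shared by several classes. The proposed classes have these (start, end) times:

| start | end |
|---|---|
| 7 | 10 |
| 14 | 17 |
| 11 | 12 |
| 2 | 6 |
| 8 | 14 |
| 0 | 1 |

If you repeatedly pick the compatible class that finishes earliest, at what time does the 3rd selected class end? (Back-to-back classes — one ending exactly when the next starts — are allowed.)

10

Greedy by earliest finish: after sorting by end time, pick each interval compatible with the last pick.
Sorted by end: (0,1)  (2,6)  (7,10)  (11,12)  (8,14)  (14,17)
take (0,1); take (2,6); take (7,10); take (11,12); take (14,17).
Selected: (0,1) (2,6) (7,10) (11,12) (14,17)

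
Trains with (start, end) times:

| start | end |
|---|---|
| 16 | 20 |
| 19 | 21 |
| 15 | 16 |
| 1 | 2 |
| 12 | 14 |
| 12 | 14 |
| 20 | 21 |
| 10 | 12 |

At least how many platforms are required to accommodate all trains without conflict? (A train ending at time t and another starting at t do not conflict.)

starts: [1, 10, 12, 12, 15, 16, 19, 20]
ends:   [2, 12, 14, 14, 16, 20, 21, 21]
s1→1 e2→0 s10→1 e12→0 s12→1 s12→2  — peak 2.

2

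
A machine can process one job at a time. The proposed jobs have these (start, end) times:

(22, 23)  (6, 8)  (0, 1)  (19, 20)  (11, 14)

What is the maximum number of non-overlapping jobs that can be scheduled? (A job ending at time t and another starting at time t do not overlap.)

Sort by end time and greedily take each interval whose start is ≥ the last chosen end.
By end time: (0,1), (6,8), (11,14), (19,20), (22,23).
Pick (0,1); next start ≥ 1 → (6,8); next start ≥ 8 → (11,14); next start ≥ 14 → (19,20); next start ≥ 20 → (22,23).
Selected 5 jobs.

5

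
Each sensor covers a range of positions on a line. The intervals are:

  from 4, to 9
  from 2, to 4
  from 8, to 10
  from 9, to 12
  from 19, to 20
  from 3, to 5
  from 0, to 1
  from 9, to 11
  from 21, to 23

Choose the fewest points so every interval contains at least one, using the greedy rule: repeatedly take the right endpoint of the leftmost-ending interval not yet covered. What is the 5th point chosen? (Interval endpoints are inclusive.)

Sorted: [0,1] [2,4] [3,5] [4,9] [8,10] [9,11] [9,12] [19,20] [21,23]
{[0,1]} hit by 1; {[2,4],[3,5],[4,9]} hit by 4; {[8,10],[9,11],[9,12]} hit by 10; {[19,20]} hit by 20; {[21,23]} hit by 23.
Points: 1, 4, 10, 20, 23 (5 total).

23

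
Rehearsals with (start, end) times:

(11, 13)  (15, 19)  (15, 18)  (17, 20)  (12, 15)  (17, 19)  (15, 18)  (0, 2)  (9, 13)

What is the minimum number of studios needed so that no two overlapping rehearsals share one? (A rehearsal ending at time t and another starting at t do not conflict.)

Events (time:±→running): 0:+→1 2:-→0 9:+→1 11:+→2 12:+→3 13:-→2 13:-→1 15:-→0 15:+→1 15:+→2 15:+→3 17:+→4 17:+→5 … peak 5.

5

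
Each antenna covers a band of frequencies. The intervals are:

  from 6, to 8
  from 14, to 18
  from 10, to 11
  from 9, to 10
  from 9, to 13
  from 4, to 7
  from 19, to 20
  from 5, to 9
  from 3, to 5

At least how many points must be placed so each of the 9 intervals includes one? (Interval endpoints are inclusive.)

5

By right end: [3,5]  [4,7]  [6,8]  [5,9]  [9,10]  [10,11]  [9,13]  [14,18]  [19,20]
[3,5] uncovered → point at 5; [6,8] uncovered → point at 8; [9,10] uncovered → point at 10; [14,18] uncovered → point at 18; [19,20] uncovered → point at 20.
Points: 5, 8, 10, 18, 20 (5 total).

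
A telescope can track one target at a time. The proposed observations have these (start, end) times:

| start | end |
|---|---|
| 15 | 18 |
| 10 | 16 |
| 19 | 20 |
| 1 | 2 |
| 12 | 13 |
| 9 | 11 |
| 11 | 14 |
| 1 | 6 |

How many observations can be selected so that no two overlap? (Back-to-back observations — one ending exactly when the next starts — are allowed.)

5

Greedy by earliest finish: after sorting by end time, pick each interval compatible with the last pick.
Sorted by end: (1,2)  (1,6)  (9,11)  (12,13)  (11,14)  (10,16)  (15,18)  (19,20)
take (1,2); take (9,11); take (12,13); take (15,18); take (19,20).
Selected 5 observations.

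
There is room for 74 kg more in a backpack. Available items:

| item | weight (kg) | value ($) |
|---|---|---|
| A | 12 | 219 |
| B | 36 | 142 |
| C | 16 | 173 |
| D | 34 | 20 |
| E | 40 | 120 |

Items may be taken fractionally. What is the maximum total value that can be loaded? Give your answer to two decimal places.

564.00

Sort by value per unit weight and fill in that order.
Ratios (sorted): A 18.25, C 10.81, B 3.94, E 3.00, D 0.59
take A (12 @ 219); take C (16 @ 173); take B (36 @ 142); take 10/40 of E → 30.00. Capacity used 74/74.
Total value = 564.00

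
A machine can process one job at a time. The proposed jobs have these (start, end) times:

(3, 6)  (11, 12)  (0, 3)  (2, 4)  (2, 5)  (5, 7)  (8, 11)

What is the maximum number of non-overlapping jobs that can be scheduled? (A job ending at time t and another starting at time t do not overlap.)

By end time: (0,3), (2,4), (2,5), (3,6), (5,7), (8,11), (11,12).
Pick (0,3); next start ≥ 3 → (3,6); next start ≥ 6 → (8,11); next start ≥ 11 → (11,12).
Selected 4 jobs.

4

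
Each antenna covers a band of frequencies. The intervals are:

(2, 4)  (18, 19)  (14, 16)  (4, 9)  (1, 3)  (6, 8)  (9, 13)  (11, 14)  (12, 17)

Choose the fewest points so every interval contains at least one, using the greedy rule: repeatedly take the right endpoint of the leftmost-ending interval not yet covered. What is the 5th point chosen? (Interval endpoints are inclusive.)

Sort by right endpoint; whenever an interval is uncovered, place a point at its right end.
Sorted: [1,3] [2,4] [6,8] [4,9] [9,13] [11,14] [14,16] [12,17] [18,19]
{[1,3],[2,4]} hit by 3; {[6,8],[4,9]} hit by 8; {[9,13],[11,14]} hit by 13; {[14,16],[12,17]} hit by 16; {[18,19]} hit by 19.
Points: 3, 8, 13, 16, 19 (5 total).

19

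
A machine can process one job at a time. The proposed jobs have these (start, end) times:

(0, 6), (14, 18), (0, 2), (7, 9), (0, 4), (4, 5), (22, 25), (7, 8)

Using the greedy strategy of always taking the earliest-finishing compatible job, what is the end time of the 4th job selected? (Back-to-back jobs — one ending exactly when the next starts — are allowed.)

Greedy by earliest finish: after sorting by end time, pick each interval compatible with the last pick.
Sorted by end: (0,2)  (0,4)  (4,5)  (0,6)  (7,8)  (7,9)  (14,18)  (22,25)
take (0,2); skip (0,4); take (4,5); take (7,8); take (14,18); take (22,25).
Selected: (0,2) (4,5) (7,8) (14,18) (22,25)

18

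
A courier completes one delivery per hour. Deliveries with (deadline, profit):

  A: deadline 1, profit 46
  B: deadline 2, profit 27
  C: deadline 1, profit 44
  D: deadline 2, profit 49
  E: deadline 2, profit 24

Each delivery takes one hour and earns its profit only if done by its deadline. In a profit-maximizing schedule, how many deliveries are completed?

Sort by profit descending; place each in the latest free slot ≤ its deadline.
By profit: D(d2,49), A(d1,46), C(d1,44), B(d2,27), E(d2,24)
D→slot 2; A→slot 1; C skipped; B skipped; E skipped.
2 of 5 scheduled.

2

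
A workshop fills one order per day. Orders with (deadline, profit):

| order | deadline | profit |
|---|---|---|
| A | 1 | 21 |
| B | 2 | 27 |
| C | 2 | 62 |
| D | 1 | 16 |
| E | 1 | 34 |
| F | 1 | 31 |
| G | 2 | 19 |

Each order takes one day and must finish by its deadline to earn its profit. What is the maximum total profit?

96

Profit order: C=62 E=34 F=31 B=27 A=21 G=19 D=16
Assign: C→slot 2, E→slot 1, F skipped, B skipped, A skipped, G skipped, D skipped.
Slots: [1:E] [2:C]
Profit = 34 + 62 = 96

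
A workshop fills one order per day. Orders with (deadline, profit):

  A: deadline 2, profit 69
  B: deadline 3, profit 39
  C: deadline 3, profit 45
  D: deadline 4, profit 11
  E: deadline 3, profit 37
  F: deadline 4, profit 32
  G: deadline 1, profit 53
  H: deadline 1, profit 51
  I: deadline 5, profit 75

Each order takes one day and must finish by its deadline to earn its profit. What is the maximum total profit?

274

By profit: I(d5,75), A(d2,69), G(d1,53), H(d1,51), C(d3,45), B(d3,39), E(d3,37), F(d4,32), D(d4,11)
I→slot 5; A→slot 2; G→slot 1; H skipped; C→slot 3; B skipped; E skipped; F→slot 4; D skipped.
Profit = 53 + 69 + 45 + 32 + 75 = 274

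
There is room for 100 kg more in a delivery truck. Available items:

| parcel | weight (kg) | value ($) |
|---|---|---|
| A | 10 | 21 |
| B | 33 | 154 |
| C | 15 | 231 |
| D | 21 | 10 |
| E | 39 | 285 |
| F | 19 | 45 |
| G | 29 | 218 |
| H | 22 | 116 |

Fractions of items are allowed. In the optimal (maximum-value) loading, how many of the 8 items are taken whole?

3

Order: C (231/15=15.40) > G (218/29=7.52) > E (285/39=7.31) > H (116/22=5.27) > B (154/33=4.67) > F (45/19=2.37) > A (21/10=2.10) > D (10/21=0.48)
Fill: take C (15 @ 231) → take G (29 @ 218) → take E (39 @ 285) → take 17/22 of H → 89.64; 100/100 used.
3 item(s) taken whole; one partial (take 17/22 of H).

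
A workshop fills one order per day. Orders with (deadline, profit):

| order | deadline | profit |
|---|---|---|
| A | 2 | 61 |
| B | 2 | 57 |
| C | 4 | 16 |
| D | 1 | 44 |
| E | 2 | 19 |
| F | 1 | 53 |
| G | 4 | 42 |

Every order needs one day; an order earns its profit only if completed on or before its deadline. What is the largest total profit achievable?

Sort by profit descending; place each in the latest free slot ≤ its deadline.
Profit order: A=61 B=57 F=53 D=44 G=42 E=19 C=16
Assign: A→slot 2, B→slot 1, F skipped, D skipped, G→slot 4, E skipped, C→slot 3.
Slots: [1:B] [2:A] [3:C] [4:G]
Profit = 57 + 61 + 16 + 42 = 176

176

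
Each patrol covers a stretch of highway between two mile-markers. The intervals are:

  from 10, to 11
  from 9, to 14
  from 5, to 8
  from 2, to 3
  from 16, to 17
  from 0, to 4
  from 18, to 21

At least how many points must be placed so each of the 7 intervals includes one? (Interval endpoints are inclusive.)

5

Process intervals by earliest right end; each time one isn't hit yet, stab at its right endpoint.
Sorted: [2,3] [0,4] [5,8] [10,11] [9,14] [16,17] [18,21]
{[2,3],[0,4]} hit by 3; {[5,8]} hit by 8; {[10,11],[9,14]} hit by 11; {[16,17]} hit by 17; {[18,21]} hit by 21.
Points: 3, 8, 11, 17, 21 (5 total).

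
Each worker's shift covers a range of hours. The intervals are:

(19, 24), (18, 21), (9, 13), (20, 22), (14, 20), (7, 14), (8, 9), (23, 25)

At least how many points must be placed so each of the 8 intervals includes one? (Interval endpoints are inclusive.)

3

Process intervals by earliest right end; each time one isn't hit yet, stab at its right endpoint.
Sorted: [8,9] [9,13] [7,14] [14,20] [18,21] [20,22] [19,24] [23,25]
{[8,9],[9,13],[7,14]} hit by 9; {[14,20],[18,21],[20,22],[19,24]} hit by 20; {[23,25]} hit by 25.
Points: 9, 20, 25 (3 total).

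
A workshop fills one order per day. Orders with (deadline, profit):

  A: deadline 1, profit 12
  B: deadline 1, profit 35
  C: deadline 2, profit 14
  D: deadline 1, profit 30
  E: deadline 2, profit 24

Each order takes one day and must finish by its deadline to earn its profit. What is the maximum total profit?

59

Profit order: B=35 D=30 E=24 C=14 A=12
Assign: B→slot 1, D skipped, E→slot 2, C skipped, A skipped.
Slots: [1:B] [2:E]
Profit = 35 + 24 = 59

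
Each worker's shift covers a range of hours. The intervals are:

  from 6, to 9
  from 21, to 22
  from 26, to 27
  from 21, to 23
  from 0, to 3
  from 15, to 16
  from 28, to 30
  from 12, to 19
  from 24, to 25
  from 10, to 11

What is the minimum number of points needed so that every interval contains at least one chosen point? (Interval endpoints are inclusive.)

8

Sort by right endpoint; whenever an interval is uncovered, place a point at its right end.
By right end: [0,3]  [6,9]  [10,11]  [15,16]  [12,19]  [21,22]  [21,23]  [24,25]  [26,27]  [28,30]
[0,3] uncovered → point at 3; [6,9] uncovered → point at 9; [10,11] uncovered → point at 11; [15,16] uncovered → point at 16; [21,22] uncovered → point at 22; [24,25] uncovered → point at 25; [26,27] uncovered → point at 27; [28,30] uncovered → point at 30.
Points: 3, 9, 11, 16, 22, 25, 27, 30 (8 total).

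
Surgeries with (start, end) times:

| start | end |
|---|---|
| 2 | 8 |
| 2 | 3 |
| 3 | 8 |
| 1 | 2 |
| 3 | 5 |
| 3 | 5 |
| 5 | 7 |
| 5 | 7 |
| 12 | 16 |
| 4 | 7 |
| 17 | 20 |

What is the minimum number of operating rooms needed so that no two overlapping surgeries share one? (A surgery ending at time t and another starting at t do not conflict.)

The answer is the maximum number of intervals overlapping at any instant.
starts: [1, 2, 2, 3, 3, 3, 4, 5, 5, 12, 17]
ends:   [2, 3, 5, 5, 7, 7, 7, 8, 8, 16, 20]
s1→1 e2→0 s2→1 s2→2 e3→1 s3→2 s3→3 s3→4 s4→5  — peak 5.

5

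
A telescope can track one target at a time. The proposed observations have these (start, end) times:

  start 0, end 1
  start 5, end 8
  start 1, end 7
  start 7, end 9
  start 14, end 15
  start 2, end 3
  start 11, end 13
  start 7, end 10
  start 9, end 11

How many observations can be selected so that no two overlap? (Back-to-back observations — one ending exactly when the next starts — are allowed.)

Greedy by earliest finish: after sorting by end time, pick each interval compatible with the last pick.
By end time: (0,1), (2,3), (1,7), (5,8), (7,9), (7,10), (9,11), (11,13), (14,15).
Pick (0,1); next start ≥ 1 → (2,3); next start ≥ 3 → (5,8); next start ≥ 8 → (9,11); next start ≥ 11 → (11,13); next start ≥ 13 → (14,15).
Selected 6 observations.

6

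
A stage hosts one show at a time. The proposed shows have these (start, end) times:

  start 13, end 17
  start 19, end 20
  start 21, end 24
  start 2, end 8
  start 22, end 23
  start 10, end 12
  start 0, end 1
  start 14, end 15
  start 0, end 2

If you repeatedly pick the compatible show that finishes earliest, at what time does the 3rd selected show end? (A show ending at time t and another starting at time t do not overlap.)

Greedy by earliest finish: after sorting by end time, pick each interval compatible with the last pick.
Sorted by end: (0,1)  (0,2)  (2,8)  (10,12)  (14,15)  (13,17)  (19,20)  (22,23)  (21,24)
take (0,1); skip (0,2); take (2,8); take (10,12); take (14,15); skip (13,17); take (19,20); take (22,23); skip (21,24).
Selected: (0,1) (2,8) (10,12) (14,15) (19,20) (22,23)

12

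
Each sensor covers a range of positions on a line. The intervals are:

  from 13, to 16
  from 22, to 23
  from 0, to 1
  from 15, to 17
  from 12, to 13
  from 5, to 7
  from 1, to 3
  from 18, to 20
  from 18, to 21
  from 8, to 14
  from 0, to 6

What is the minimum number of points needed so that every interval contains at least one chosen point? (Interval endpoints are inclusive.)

6

Sorted: [0,1] [1,3] [0,6] [5,7] [12,13] [8,14] [13,16] [15,17] [18,20] [18,21] [22,23]
{[0,1],[1,3],[0,6]} hit by 1; {[5,7]} hit by 7; {[12,13],[8,14],[13,16]} hit by 13; {[15,17]} hit by 17; {[18,20],[18,21]} hit by 20; {[22,23]} hit by 23.
Points: 1, 7, 13, 17, 20, 23 (6 total).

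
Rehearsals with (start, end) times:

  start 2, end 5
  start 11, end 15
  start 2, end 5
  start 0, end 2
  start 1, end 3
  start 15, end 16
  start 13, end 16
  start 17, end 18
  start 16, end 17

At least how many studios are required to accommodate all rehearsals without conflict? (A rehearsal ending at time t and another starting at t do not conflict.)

Count concurrent intervals with a sweep; the peak is the room count.
Events (time:±→running): 0:+→1 1:+→2 2:-→1 2:+→2 2:+→3 … peak 3.

3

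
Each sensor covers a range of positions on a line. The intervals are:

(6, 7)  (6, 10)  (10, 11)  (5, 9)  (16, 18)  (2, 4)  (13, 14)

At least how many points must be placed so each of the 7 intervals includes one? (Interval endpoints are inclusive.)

Sort by right endpoint; whenever an interval is uncovered, place a point at its right end.
Sorted: [2,4] [6,7] [5,9] [6,10] [10,11] [13,14] [16,18]
{[2,4]} hit by 4; {[6,7],[5,9],[6,10]} hit by 7; {[10,11]} hit by 11; {[13,14]} hit by 14; {[16,18]} hit by 18.
Points: 4, 7, 11, 14, 18 (5 total).

5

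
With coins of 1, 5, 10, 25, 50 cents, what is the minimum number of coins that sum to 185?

5

185 − 3×50→35 − 1×25→10 − 1×10→0
Total coins = 3 + 1 + 1 = 5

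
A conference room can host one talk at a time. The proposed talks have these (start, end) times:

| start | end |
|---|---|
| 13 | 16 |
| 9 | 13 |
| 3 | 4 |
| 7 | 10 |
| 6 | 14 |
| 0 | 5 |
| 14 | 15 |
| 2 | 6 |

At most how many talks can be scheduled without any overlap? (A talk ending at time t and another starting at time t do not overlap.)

Sort by end time and greedily take each interval whose start is ≥ the last chosen end.
Sorted by end: (3,4)  (0,5)  (2,6)  (7,10)  (9,13)  (6,14)  (14,15)  (13,16)
take (3,4); skip (0,5); skip (2,6); take (7,10); skip (6,14); take (14,15).
Selected 3 talks.

3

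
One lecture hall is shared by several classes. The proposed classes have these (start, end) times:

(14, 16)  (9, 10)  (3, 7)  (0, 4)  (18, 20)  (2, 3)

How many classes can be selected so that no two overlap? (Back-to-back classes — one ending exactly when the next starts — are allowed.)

5

Order by finish time; keep every interval that doesn't clash with the previous kept one.
Sorted by end: (2,3)  (0,4)  (3,7)  (9,10)  (14,16)  (18,20)
take (2,3); skip (0,4); take (3,7); take (9,10); take (14,16); take (18,20).
Selected 5 classes.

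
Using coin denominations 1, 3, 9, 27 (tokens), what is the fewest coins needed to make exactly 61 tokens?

5

Greedy: take as many of the largest coin as possible, then repeat with the remainder.
61 = 2×27 + 2×3 + 1×1
Total coins = 2 + 2 + 1 = 5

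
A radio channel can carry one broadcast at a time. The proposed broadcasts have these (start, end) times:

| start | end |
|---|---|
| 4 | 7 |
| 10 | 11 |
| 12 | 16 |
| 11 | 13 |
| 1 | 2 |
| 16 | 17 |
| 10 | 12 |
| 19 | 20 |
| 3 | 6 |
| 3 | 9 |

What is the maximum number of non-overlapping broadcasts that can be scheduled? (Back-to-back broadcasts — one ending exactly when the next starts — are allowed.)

6

Sorted by end: (1,2)  (3,6)  (4,7)  (3,9)  (10,11)  (10,12)  (11,13)  (12,16)  (16,17)  (19,20)
take (1,2); take (3,6); skip (4,7); take (10,11); skip (10,12); take (11,13); take (16,17); take (19,20).
Selected 6 broadcasts.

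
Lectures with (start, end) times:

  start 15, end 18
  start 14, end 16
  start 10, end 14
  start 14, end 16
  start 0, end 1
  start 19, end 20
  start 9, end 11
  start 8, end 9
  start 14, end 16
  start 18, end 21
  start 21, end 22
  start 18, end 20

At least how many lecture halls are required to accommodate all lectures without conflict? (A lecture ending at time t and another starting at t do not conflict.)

4

The answer is the maximum number of intervals overlapping at any instant.
Events (time:±→running): 0:+→1 1:-→0 8:+→1 9:-→0 9:+→1 10:+→2 11:-→1 14:-→0 14:+→1 14:+→2 14:+→3 15:+→4 … peak 4.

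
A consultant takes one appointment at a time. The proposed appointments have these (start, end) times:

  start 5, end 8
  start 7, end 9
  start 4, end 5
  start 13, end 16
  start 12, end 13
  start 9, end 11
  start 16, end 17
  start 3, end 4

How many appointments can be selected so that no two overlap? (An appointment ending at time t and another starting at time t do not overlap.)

Sorted by end: (3,4)  (4,5)  (5,8)  (7,9)  (9,11)  (12,13)  (13,16)  (16,17)
take (3,4); take (4,5); take (5,8); skip (7,9); take (9,11); take (12,13); take (13,16); take (16,17).
Selected 7 appointments.

7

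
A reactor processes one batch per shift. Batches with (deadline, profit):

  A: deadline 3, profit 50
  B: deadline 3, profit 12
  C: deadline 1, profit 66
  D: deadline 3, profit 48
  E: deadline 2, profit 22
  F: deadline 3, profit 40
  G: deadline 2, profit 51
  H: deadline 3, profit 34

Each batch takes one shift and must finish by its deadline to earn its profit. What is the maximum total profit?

Sort by profit descending; place each in the latest free slot ≤ its deadline.
By profit: C(d1,66), G(d2,51), A(d3,50), D(d3,48), F(d3,40), H(d3,34), E(d2,22), B(d3,12)
C→slot 1; G→slot 2; A→slot 3; D skipped; F skipped; H skipped; E skipped; B skipped.
Profit = 66 + 51 + 50 = 167

167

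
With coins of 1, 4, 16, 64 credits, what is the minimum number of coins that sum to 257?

257 − 4×64→1 − 1×1→0
Total coins = 4 + 1 = 5

5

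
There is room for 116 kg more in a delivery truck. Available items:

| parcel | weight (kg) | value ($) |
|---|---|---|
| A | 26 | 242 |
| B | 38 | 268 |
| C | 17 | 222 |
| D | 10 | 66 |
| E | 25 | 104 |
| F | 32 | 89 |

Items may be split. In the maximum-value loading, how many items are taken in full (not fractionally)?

5

Greedy by value/weight ratio, highest first.
Order: C (222/17=13.06) > A (242/26=9.31) > B (268/38=7.05) > D (66/10=6.60) > E (104/25=4.16) > F (89/32=2.78)
Fill: take C (17 @ 222) → take A (26 @ 242) → take B (38 @ 268) → take D (10 @ 66) → take E (25 @ 104); 116/116 used.
5 item(s) taken whole.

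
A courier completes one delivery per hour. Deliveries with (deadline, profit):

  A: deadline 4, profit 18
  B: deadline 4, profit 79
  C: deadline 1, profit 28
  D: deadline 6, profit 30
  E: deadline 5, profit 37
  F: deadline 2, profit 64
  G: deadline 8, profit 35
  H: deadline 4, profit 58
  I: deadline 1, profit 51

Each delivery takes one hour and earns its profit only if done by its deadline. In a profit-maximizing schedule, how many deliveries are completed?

Profit order: B=79 F=64 H=58 I=51 E=37 G=35 D=30 C=28 A=18
Assign: B→slot 4, F→slot 2, H→slot 3, I→slot 1, E→slot 5, G→slot 8, D→slot 6, C skipped, A skipped.
Slots: [1:I] [2:F] [3:H] [4:B] [5:E] [6:D] [8:G]
7 of 9 scheduled.

7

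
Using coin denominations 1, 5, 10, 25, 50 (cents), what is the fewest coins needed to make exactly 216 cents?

7

216 − 4×50→16 − 1×10→6 − 1×5→1 − 1×1→0
Total coins = 4 + 1 + 1 + 1 = 7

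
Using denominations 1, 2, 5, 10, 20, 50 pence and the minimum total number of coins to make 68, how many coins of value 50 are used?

Use the largest denomination that fits, subtract, and repeat.
68 − 1×50→18 − 1×10→8 − 1×5→3 − 1×2→1 − 1×1→0
Count of 50: 1

1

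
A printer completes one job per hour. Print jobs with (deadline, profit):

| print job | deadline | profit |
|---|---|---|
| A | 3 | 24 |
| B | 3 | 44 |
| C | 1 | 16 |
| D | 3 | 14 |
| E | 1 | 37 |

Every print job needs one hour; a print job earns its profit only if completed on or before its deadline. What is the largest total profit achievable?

105

Take jobs in profit order; each goes to the latest open slot no later than its deadline.
Profit order: B=44 E=37 A=24 C=16 D=14
Assign: B→slot 3, E→slot 1, A→slot 2, C skipped, D skipped.
Slots: [1:E] [2:A] [3:B]
Profit = 37 + 24 + 44 = 105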